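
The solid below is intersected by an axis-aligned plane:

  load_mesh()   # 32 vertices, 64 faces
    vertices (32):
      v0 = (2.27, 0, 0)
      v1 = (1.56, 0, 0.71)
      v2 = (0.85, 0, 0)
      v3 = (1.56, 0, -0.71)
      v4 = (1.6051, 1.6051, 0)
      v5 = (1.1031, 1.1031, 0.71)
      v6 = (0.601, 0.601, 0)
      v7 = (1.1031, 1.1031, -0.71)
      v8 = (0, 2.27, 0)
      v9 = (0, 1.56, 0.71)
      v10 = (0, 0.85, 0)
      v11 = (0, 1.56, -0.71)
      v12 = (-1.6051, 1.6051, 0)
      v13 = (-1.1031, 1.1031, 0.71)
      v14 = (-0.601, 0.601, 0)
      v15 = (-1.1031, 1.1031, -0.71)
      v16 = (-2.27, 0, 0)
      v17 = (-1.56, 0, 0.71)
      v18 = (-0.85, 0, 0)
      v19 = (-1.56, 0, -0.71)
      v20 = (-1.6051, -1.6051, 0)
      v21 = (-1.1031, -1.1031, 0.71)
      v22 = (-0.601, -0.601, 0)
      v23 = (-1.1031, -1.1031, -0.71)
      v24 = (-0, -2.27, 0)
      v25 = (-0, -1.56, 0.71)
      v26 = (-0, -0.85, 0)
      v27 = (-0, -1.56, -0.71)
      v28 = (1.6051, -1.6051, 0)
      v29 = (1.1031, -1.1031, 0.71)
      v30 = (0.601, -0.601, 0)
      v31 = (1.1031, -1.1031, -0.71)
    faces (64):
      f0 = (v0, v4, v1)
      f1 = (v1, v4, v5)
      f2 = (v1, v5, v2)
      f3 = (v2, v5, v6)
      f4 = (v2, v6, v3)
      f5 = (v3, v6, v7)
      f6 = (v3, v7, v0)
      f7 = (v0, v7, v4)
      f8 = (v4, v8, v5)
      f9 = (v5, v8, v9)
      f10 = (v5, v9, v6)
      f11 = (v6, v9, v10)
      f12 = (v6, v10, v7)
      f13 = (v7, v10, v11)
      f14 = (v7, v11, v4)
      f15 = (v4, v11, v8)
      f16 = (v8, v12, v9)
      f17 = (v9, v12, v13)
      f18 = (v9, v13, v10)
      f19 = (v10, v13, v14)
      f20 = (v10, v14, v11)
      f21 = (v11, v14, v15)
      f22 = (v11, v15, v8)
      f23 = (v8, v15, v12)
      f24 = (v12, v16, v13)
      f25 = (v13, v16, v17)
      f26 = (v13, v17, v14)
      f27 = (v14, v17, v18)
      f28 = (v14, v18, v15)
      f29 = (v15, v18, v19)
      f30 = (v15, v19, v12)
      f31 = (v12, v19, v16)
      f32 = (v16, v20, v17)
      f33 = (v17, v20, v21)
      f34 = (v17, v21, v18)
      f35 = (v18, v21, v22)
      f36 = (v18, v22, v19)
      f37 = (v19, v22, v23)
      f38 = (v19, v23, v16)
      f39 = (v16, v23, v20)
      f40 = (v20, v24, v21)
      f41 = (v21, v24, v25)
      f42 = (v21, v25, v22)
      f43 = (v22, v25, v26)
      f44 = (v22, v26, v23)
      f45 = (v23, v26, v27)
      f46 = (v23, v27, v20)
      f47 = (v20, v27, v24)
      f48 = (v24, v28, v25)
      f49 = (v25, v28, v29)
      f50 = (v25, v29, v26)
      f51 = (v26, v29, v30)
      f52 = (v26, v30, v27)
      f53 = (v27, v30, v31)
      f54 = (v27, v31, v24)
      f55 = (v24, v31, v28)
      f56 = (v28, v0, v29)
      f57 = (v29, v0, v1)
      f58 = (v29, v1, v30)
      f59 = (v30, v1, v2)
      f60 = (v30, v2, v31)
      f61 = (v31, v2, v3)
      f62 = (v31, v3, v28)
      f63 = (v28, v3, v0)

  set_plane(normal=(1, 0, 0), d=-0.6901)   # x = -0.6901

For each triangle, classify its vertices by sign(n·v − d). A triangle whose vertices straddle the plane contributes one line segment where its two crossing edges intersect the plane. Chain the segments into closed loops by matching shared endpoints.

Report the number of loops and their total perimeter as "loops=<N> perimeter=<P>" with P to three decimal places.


Straddling triangles (20 of 64):
  (v8,v12,v9) [+-+] → (-0.6901, 1.98413, 0)–(-0.6901, 1.57939, 0.404741)  len=0.5724
  (v9,v12,v13) [+--] → (-0.6901, 1.57939, 0.404741)–(-0.6901, 1.27416, 0.71)  len=0.4317
  (v9,v13,v10) [+-+] → (-0.6901, 1.27416, 0.71)–(-0.6901, 1.00834, 0.444176)  len=0.3759
  (v10,v13,v14) [+-+] → (-0.6901, 1.00834, 0.444176)–(-0.6901, 0.6901, 0.125993)  len=0.4500
  (v11,v14,v15) [++-] → (-0.6901, 0.6901, -0.125993)–(-0.6901, 1.27416, -0.71)  len=0.8260
  (v11,v15,v8) [+-+] → (-0.6901, 1.27416, -0.71)–(-0.6901, 1.53999, -0.444176)  len=0.3759
  (v8,v15,v12) [+--] → (-0.6901, 1.53999, -0.444176)–(-0.6901, 1.98413, 0)  len=0.6281
  (v13,v17,v14) [--+] → (-0.6901, 0.545162, 0.0659656)–(-0.6901, 0.6901, 0.125993)  len=0.1569
  (v14,v17,v18) [+--] → (-0.6901, 0.545162, 0.0659656)–(-0.6901, 0.385943, 0)  len=0.1723
  (v14,v18,v15) [+--] → (-0.6901, 0.385943, 0)–(-0.6901, 0.6901, -0.125993)  len=0.3292
  (v18,v21,v22) [--+] → (-0.6901, -0.6901, 0.125993)–(-0.6901, -0.385943, 0)  len=0.3292
  (v18,v22,v19) [-+-] → (-0.6901, -0.385943, 0)–(-0.6901, -0.545162, -0.0659656)  len=0.1723
  (v19,v22,v23) [-+-] → (-0.6901, -0.545162, -0.0659656)–(-0.6901, -0.6901, -0.125993)  len=0.1569
  (v20,v24,v21) [-+-] → (-0.6901, -1.98413, 0)–(-0.6901, -1.53999, 0.444176)  len=0.6281
  (v21,v24,v25) [-++] → (-0.6901, -1.53999, 0.444176)–(-0.6901, -1.27416, 0.71)  len=0.3759
  (v21,v25,v22) [-++] → (-0.6901, -1.27416, 0.71)–(-0.6901, -0.6901, 0.125993)  len=0.8260
  (v22,v26,v23) [++-] → (-0.6901, -1.00834, -0.444176)–(-0.6901, -0.6901, -0.125993)  len=0.4500
  (v23,v26,v27) [-++] → (-0.6901, -1.00834, -0.444176)–(-0.6901, -1.27416, -0.71)  len=0.3759
  (v23,v27,v20) [-+-] → (-0.6901, -1.27416, -0.71)–(-0.6901, -1.57939, -0.404741)  len=0.4317
  (v20,v27,v24) [-++] → (-0.6901, -1.57939, -0.404741)–(-0.6901, -1.98413, 0)  len=0.5724

Chained into 2 loop(s):
  loop 1: 10 segments, perimeter = 4.3185
  loop 2: 10 segments, perimeter = 4.3185
Total perimeter = 8.637

loops=2 perimeter=8.637


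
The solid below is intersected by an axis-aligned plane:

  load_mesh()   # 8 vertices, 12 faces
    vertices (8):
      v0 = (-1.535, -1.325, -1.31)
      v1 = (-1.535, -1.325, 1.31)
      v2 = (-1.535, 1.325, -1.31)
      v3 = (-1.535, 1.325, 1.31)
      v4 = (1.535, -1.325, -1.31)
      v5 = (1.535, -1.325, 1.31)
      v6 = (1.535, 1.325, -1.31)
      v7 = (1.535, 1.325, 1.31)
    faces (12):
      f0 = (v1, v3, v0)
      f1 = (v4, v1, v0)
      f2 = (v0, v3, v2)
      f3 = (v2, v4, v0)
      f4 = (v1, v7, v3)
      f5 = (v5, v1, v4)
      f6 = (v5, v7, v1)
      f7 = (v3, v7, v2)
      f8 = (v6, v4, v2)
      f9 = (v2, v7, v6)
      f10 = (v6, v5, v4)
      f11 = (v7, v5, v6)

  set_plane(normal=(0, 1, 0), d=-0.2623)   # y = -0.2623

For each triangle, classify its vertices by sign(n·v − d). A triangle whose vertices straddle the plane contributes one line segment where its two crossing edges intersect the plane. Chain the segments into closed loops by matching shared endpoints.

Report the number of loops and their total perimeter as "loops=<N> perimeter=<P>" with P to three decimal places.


Straddling triangles (8 of 12):
  (v1,v3,v0) [-+-] → (-1.535, -0.2623, 1.31)–(-1.535, -0.2623, -0.259331)  len=1.5693
  (v0,v3,v2) [-++] → (-1.535, -0.2623, -0.259331)–(-1.535, -0.2623, -1.31)  len=1.0507
  (v2,v4,v0) [+--] → (0.303872, -0.2623, -1.31)–(-1.535, -0.2623, -1.31)  len=1.8389
  (v1,v7,v3) [-++] → (-0.303872, -0.2623, 1.31)–(-1.535, -0.2623, 1.31)  len=1.2311
  (v5,v7,v1) [-+-] → (1.535, -0.2623, 1.31)–(-0.303872, -0.2623, 1.31)  len=1.8389
  (v6,v4,v2) [+-+] → (1.535, -0.2623, -1.31)–(0.303872, -0.2623, -1.31)  len=1.2311
  (v6,v5,v4) [+--] → (1.535, -0.2623, 0.259331)–(1.535, -0.2623, -1.31)  len=1.5693
  (v7,v5,v6) [+-+] → (1.535, -0.2623, 1.31)–(1.535, -0.2623, 0.259331)  len=1.0507

Chained into 1 loop(s):
  loop 1: 8 segments, perimeter = 11.3800
Total perimeter = 11.380

loops=1 perimeter=11.380


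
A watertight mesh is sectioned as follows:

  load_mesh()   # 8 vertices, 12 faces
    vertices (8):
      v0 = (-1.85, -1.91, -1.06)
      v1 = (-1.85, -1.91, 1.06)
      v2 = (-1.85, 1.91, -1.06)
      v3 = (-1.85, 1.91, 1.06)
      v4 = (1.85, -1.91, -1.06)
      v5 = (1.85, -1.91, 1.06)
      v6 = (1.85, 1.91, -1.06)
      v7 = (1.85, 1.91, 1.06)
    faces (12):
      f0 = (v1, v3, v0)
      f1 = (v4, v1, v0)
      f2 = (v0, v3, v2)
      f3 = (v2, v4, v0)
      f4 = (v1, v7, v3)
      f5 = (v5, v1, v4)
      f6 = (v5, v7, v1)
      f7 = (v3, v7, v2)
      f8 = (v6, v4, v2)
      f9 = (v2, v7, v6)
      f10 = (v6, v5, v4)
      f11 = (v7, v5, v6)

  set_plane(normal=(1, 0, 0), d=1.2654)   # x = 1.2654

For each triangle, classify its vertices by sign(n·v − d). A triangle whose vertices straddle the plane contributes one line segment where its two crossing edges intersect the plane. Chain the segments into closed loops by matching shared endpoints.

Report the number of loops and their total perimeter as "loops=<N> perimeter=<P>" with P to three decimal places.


loops=1 perimeter=11.880

Straddling triangles (8 of 12):
  (v4,v1,v0) [+--] → (1.2654, -1.91, -0.72504)–(1.2654, -1.91, -1.06)  len=0.3350
  (v2,v4,v0) [-+-] → (1.2654, -1.30644, -1.06)–(1.2654, -1.91, -1.06)  len=0.6036
  (v1,v7,v3) [-+-] → (1.2654, 1.30644, 1.06)–(1.2654, 1.91, 1.06)  len=0.6036
  (v5,v1,v4) [+-+] → (1.2654, -1.91, 1.06)–(1.2654, -1.91, -0.72504)  len=1.7850
  (v5,v7,v1) [++-] → (1.2654, 1.30644, 1.06)–(1.2654, -1.91, 1.06)  len=3.2164
  (v3,v7,v2) [-+-] → (1.2654, 1.91, 1.06)–(1.2654, 1.91, 0.72504)  len=0.3350
  (v6,v4,v2) [++-] → (1.2654, -1.30644, -1.06)–(1.2654, 1.91, -1.06)  len=3.2164
  (v2,v7,v6) [-++] → (1.2654, 1.91, 0.72504)–(1.2654, 1.91, -1.06)  len=1.7850

Chained into 1 loop(s):
  loop 1: 8 segments, perimeter = 11.8800
Total perimeter = 11.880


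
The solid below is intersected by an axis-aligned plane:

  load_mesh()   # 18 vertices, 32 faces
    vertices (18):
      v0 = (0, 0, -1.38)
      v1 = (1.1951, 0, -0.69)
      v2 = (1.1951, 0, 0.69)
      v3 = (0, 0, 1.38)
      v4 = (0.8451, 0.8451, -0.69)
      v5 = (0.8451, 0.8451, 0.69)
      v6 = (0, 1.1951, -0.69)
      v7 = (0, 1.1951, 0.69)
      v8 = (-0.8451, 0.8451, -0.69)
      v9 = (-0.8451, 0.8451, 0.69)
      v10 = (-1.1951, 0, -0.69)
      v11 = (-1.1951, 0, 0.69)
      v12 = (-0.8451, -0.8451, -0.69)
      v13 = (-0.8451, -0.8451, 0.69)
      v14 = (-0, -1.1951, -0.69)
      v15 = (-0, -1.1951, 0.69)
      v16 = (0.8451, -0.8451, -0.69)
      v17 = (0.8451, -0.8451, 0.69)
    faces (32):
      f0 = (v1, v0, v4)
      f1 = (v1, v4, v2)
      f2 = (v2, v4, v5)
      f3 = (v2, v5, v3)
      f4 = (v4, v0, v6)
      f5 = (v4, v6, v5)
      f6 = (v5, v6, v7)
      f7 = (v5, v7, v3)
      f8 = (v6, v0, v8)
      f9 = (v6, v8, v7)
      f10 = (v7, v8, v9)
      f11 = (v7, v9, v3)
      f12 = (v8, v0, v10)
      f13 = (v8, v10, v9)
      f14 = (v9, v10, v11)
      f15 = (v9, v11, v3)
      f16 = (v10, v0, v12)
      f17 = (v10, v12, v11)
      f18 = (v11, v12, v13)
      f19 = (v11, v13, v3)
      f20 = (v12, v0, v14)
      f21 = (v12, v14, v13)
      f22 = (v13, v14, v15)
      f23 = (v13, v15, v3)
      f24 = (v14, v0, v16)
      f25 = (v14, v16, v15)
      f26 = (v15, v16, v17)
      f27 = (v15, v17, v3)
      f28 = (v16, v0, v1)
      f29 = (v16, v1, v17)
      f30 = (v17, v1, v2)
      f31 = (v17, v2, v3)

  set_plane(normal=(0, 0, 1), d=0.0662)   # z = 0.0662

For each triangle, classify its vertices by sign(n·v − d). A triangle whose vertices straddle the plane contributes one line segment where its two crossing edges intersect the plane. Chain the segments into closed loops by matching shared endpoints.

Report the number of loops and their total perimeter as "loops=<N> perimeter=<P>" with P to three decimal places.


Straddling triangles (16 of 32):
  (v1,v4,v2) [--+] → (1.03689, 0.38201, 0.0662)–(1.1951, 0, 0.0662)  len=0.4135
  (v2,v4,v5) [+-+] → (1.03689, 0.38201, 0.0662)–(0.8451, 0.8451, 0.0662)  len=0.5012
  (v4,v6,v5) [--+] → (0.46309, 1.00331, 0.0662)–(0.8451, 0.8451, 0.0662)  len=0.4135
  (v5,v6,v7) [+-+] → (0.46309, 1.00331, 0.0662)–(0, 1.1951, 0.0662)  len=0.5012
  (v6,v8,v7) [--+] → (-0.38201, 1.03689, 0.0662)–(0, 1.1951, 0.0662)  len=0.4135
  (v7,v8,v9) [+-+] → (-0.38201, 1.03689, 0.0662)–(-0.8451, 0.8451, 0.0662)  len=0.5012
  (v8,v10,v9) [--+] → (-1.00331, 0.46309, 0.0662)–(-0.8451, 0.8451, 0.0662)  len=0.4135
  (v9,v10,v11) [+-+] → (-1.00331, 0.46309, 0.0662)–(-1.1951, 0, 0.0662)  len=0.5012
  (v10,v12,v11) [--+] → (-1.03689, -0.38201, 0.0662)–(-1.1951, 0, 0.0662)  len=0.4135
  (v11,v12,v13) [+-+] → (-1.03689, -0.38201, 0.0662)–(-0.8451, -0.8451, 0.0662)  len=0.5012
  (v12,v14,v13) [--+] → (-0.46309, -1.00331, 0.0662)–(-0.8451, -0.8451, 0.0662)  len=0.4135
  (v13,v14,v15) [+-+] → (-0.46309, -1.00331, 0.0662)–(0, -1.1951, 0.0662)  len=0.5012
  (v14,v16,v15) [--+] → (0.38201, -1.03689, 0.0662)–(0, -1.1951, 0.0662)  len=0.4135
  (v15,v16,v17) [+-+] → (0.38201, -1.03689, 0.0662)–(0.8451, -0.8451, 0.0662)  len=0.5012
  (v16,v1,v17) [--+] → (1.00331, -0.46309, 0.0662)–(0.8451, -0.8451, 0.0662)  len=0.4135
  (v17,v1,v2) [+-+] → (1.00331, -0.46309, 0.0662)–(1.1951, 0, 0.0662)  len=0.5012

Chained into 1 loop(s):
  loop 1: 16 segments, perimeter = 7.3177
Total perimeter = 7.318

loops=1 perimeter=7.318


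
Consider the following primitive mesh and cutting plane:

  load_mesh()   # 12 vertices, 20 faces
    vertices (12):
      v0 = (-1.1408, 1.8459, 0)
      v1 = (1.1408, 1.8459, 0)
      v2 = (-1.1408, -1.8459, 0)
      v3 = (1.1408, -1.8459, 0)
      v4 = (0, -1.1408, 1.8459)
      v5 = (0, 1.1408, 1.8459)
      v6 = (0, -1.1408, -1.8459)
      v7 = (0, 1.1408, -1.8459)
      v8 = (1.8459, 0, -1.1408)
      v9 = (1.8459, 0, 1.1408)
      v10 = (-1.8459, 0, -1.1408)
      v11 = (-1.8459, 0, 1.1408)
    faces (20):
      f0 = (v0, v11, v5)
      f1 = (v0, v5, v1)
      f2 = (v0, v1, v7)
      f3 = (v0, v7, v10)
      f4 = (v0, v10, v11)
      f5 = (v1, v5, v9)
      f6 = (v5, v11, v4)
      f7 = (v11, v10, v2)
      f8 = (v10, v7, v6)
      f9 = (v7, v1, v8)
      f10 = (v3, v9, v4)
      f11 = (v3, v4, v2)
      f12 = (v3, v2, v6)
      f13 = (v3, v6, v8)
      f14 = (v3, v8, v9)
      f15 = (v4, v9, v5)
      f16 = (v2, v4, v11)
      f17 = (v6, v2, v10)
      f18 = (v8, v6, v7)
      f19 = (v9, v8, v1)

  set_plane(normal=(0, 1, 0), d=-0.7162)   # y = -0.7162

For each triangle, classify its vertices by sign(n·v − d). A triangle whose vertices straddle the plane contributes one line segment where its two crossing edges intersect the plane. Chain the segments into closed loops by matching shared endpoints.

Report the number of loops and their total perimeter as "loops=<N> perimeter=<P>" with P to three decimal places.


Straddling triangles (10 of 20):
  (v5,v11,v4) [++-] → (-0.687035, -0.7162, 1.58347)–(0, -0.7162, 1.8459)  len=0.7355
  (v11,v10,v2) [++-] → (-1.57232, -0.7162, -0.698175)–(-1.57232, -0.7162, 0.698175)  len=1.3964
  (v10,v7,v6) [++-] → (0, -0.7162, -1.8459)–(-0.687035, -0.7162, -1.58347)  len=0.7355
  (v3,v9,v4) [-+-] → (1.57232, -0.7162, 0.698175)–(0.687035, -0.7162, 1.58347)  len=1.2520
  (v3,v6,v8) [--+] → (0.687035, -0.7162, -1.58347)–(1.57232, -0.7162, -0.698175)  len=1.2520
  (v3,v8,v9) [-++] → (1.57232, -0.7162, -0.698175)–(1.57232, -0.7162, 0.698175)  len=1.3964
  (v4,v9,v5) [-++] → (0.687035, -0.7162, 1.58347)–(0, -0.7162, 1.8459)  len=0.7355
  (v2,v4,v11) [--+] → (-0.687035, -0.7162, 1.58347)–(-1.57232, -0.7162, 0.698175)  len=1.2520
  (v6,v2,v10) [--+] → (-1.57232, -0.7162, -0.698175)–(-0.687035, -0.7162, -1.58347)  len=1.2520
  (v8,v6,v7) [+-+] → (0.687035, -0.7162, -1.58347)–(0, -0.7162, -1.8459)  len=0.7355

Chained into 1 loop(s):
  loop 1: 10 segments, perimeter = 10.7425
Total perimeter = 10.742

loops=1 perimeter=10.742


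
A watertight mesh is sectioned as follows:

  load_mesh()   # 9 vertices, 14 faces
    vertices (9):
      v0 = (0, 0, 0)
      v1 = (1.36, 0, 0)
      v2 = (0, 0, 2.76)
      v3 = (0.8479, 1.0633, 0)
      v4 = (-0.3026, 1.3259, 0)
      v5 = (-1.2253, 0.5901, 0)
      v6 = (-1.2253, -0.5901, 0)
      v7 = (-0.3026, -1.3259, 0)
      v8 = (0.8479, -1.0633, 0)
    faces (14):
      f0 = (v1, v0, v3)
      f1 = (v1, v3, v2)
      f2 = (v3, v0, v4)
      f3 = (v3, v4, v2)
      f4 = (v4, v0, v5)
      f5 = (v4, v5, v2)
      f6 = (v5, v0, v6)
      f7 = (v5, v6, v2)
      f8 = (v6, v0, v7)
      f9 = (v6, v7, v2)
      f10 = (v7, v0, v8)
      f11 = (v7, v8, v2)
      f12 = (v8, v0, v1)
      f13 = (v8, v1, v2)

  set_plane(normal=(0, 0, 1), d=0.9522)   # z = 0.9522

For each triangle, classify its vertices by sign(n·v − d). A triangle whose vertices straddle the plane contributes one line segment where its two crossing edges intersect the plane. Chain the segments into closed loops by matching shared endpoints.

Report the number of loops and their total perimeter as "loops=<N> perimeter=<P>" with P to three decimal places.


Straddling triangles (7 of 14):
  (v1,v3,v2) [--+] → (0.555374, 0.696461, 0.9522)–(0.8908, 0, 0.9522)  len=0.7730
  (v3,v4,v2) [--+] → (-0.198203, 0.868464, 0.9522)–(0.555374, 0.696461, 0.9522)  len=0.7730
  (v4,v5,v2) [--+] → (-0.802571, 0.386515, 0.9522)–(-0.198203, 0.868465, 0.9522)  len=0.7730
  (v5,v6,v2) [--+] → (-0.802571, -0.386515, 0.9522)–(-0.802572, 0.386516, 0.9522)  len=0.7730
  (v6,v7,v2) [--+] → (-0.198203, -0.868464, 0.9522)–(-0.802572, -0.386516, 0.9522)  len=0.7730
  (v7,v8,v2) [--+] → (0.555374, -0.696461, 0.9522)–(-0.198203, -0.868465, 0.9522)  len=0.7730
  (v8,v1,v2) [--+] → (0.8908, 0, 0.9522)–(0.555374, -0.696461, 0.9522)  len=0.7730

Chained into 1 loop(s):
  loop 1: 7 segments, perimeter = 5.4110
Total perimeter = 5.411

loops=1 perimeter=5.411


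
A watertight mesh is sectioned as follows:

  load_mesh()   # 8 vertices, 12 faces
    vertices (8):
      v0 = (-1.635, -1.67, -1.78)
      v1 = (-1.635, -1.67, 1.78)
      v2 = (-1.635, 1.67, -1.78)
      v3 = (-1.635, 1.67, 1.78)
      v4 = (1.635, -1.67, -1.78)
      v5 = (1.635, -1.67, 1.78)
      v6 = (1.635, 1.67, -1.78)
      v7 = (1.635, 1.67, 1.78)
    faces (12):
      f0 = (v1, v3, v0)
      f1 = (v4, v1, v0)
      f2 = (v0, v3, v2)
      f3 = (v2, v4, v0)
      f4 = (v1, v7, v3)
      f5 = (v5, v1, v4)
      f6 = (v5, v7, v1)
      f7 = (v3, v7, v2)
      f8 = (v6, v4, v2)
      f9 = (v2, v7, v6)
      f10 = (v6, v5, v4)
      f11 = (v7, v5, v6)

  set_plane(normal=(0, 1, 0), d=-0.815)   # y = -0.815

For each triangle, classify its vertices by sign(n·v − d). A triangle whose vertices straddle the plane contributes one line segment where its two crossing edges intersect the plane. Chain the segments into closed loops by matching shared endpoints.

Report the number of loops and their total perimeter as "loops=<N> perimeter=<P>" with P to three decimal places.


loops=1 perimeter=13.660

Straddling triangles (8 of 12):
  (v1,v3,v0) [-+-] → (-1.635, -0.815, 1.78)–(-1.635, -0.815, -0.868683)  len=2.6487
  (v0,v3,v2) [-++] → (-1.635, -0.815, -0.868683)–(-1.635, -0.815, -1.78)  len=0.9113
  (v2,v4,v0) [+--] → (0.797919, -0.815, -1.78)–(-1.635, -0.815, -1.78)  len=2.4329
  (v1,v7,v3) [-++] → (-0.797919, -0.815, 1.78)–(-1.635, -0.815, 1.78)  len=0.8371
  (v5,v7,v1) [-+-] → (1.635, -0.815, 1.78)–(-0.797919, -0.815, 1.78)  len=2.4329
  (v6,v4,v2) [+-+] → (1.635, -0.815, -1.78)–(0.797919, -0.815, -1.78)  len=0.8371
  (v6,v5,v4) [+--] → (1.635, -0.815, 0.868683)–(1.635, -0.815, -1.78)  len=2.6487
  (v7,v5,v6) [+-+] → (1.635, -0.815, 1.78)–(1.635, -0.815, 0.868683)  len=0.9113

Chained into 1 loop(s):
  loop 1: 8 segments, perimeter = 13.6600
Total perimeter = 13.660


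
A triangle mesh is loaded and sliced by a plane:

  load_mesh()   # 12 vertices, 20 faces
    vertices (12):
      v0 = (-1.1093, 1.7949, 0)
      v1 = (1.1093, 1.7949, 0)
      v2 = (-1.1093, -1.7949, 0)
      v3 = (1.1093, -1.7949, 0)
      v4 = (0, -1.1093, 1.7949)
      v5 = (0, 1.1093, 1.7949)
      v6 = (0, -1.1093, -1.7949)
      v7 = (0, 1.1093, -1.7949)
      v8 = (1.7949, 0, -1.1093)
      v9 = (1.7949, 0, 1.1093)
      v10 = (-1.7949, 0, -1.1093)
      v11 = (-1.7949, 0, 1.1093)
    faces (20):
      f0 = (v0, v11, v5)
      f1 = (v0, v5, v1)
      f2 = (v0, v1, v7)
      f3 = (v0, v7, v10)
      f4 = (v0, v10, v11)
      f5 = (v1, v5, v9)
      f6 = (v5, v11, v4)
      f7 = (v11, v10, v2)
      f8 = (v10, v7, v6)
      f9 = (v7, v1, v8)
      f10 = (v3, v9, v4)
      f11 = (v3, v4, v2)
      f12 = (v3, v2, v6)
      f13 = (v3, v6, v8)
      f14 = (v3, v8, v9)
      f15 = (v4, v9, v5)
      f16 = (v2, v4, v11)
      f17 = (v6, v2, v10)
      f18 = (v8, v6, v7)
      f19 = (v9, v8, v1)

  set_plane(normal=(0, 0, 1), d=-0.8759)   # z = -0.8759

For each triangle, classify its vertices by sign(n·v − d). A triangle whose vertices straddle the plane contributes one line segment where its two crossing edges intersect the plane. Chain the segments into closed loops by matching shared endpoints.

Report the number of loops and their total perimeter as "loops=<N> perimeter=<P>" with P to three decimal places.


Straddling triangles (10 of 20):
  (v0,v1,v7) [++-] → (0.567969, 1.46033, -0.8759)–(-0.567969, 1.46033, -0.8759)  len=1.1359
  (v0,v7,v10) [+--] → (-0.567969, 1.46033, -0.8759)–(-1.65065, 0.377652, -0.8759)  len=1.5311
  (v0,v10,v11) [+-+] → (-1.65065, 0.377652, -0.8759)–(-1.7949, 0, -0.8759)  len=0.4043
  (v11,v10,v2) [+-+] → (-1.7949, 0, -0.8759)–(-1.65065, -0.377652, -0.8759)  len=0.4043
  (v7,v1,v8) [-+-] → (0.567969, 1.46033, -0.8759)–(1.65065, 0.377652, -0.8759)  len=1.5311
  (v3,v2,v6) [++-] → (-0.567969, -1.46033, -0.8759)–(0.567969, -1.46033, -0.8759)  len=1.1359
  (v3,v6,v8) [+--] → (0.567969, -1.46033, -0.8759)–(1.65065, -0.377652, -0.8759)  len=1.5311
  (v3,v8,v9) [+-+] → (1.65065, -0.377652, -0.8759)–(1.7949, 0, -0.8759)  len=0.4043
  (v6,v2,v10) [-+-] → (-0.567969, -1.46033, -0.8759)–(-1.65065, -0.377652, -0.8759)  len=1.5311
  (v9,v8,v1) [+-+] → (1.7949, 0, -0.8759)–(1.65065, 0.377652, -0.8759)  len=0.4043

Chained into 1 loop(s):
  loop 1: 10 segments, perimeter = 10.0135
Total perimeter = 10.013

loops=1 perimeter=10.013


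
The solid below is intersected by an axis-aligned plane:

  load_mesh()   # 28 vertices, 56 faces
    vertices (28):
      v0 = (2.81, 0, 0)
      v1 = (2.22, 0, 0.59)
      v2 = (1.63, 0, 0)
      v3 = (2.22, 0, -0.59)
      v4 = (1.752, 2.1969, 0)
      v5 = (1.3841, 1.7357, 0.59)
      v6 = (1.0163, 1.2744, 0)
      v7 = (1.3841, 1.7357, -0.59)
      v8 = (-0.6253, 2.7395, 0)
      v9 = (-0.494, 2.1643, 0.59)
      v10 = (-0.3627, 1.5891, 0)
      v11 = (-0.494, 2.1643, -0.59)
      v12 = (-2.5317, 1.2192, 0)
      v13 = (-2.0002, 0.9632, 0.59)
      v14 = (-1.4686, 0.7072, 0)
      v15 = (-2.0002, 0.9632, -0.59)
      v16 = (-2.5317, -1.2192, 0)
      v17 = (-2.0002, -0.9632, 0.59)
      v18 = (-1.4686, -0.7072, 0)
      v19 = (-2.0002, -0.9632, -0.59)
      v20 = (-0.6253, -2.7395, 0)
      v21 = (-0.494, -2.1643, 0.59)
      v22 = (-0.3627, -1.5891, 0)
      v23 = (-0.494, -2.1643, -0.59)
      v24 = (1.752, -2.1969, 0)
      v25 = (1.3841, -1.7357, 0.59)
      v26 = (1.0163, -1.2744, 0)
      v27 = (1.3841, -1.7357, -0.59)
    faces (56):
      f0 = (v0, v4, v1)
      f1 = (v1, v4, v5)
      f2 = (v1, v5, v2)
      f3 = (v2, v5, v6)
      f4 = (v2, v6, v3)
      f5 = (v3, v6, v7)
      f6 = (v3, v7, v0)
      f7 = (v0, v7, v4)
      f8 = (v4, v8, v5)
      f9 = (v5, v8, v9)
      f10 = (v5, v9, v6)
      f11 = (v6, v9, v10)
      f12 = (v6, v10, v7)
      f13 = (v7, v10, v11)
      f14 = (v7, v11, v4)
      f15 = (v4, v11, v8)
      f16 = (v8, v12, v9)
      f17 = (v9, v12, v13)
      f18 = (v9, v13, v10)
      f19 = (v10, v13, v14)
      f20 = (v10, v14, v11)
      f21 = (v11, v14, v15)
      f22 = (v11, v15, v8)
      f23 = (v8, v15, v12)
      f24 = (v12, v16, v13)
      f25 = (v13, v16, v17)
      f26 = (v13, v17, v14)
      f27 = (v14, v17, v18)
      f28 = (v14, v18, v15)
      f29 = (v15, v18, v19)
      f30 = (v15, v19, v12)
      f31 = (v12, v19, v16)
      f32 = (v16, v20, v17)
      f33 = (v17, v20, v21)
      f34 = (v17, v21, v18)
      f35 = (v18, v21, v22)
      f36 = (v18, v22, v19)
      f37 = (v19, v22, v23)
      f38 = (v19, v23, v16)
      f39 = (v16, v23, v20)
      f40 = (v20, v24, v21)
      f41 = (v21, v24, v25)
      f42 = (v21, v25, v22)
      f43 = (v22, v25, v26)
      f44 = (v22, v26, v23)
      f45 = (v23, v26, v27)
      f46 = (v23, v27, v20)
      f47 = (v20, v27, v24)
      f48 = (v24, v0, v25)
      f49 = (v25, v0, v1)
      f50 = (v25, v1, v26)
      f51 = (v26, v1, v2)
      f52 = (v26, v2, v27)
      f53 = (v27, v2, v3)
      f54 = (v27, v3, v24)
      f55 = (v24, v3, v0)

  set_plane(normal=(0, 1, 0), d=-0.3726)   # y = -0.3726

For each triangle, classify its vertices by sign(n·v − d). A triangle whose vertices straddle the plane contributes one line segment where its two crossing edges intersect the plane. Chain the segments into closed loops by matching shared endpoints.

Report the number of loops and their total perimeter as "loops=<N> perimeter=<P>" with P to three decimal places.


loops=2 perimeter=6.514

Straddling triangles (16 of 56):
  (v12,v16,v13) [+-+] → (-2.5317, -0.3726, 0)–(-2.32552, -0.3726, 0.228874)  len=0.3080
  (v13,v16,v17) [+--] → (-2.32552, -0.3726, 0.228874)–(-2.0002, -0.3726, 0.59)  len=0.4861
  (v13,v17,v14) [+-+] → (-2.0002, -0.3726, 0.59)–(-1.81224, -0.3726, 0.381395)  len=0.2808
  (v14,v17,v18) [+--] → (-1.81224, -0.3726, 0.381395)–(-1.4686, -0.3726, 0)  len=0.5134
  (v14,v18,v15) [+-+] → (-1.4686, -0.3726, 0)–(-1.57509, -0.3726, -0.118184)  len=0.1591
  (v15,v18,v19) [+--] → (-1.57509, -0.3726, -0.118184)–(-2.0002, -0.3726, -0.59)  len=0.6351
  (v15,v19,v12) [+-+] → (-2.0002, -0.3726, -0.59)–(-2.14403, -0.3726, -0.430334)  len=0.2149
  (v12,v19,v16) [+--] → (-2.14403, -0.3726, -0.430334)–(-2.5317, -0.3726, 0)  len=0.5792
  (v24,v0,v25) [-+-] → (2.63056, -0.3726, 0)–(2.5039, -0.3726, 0.126654)  len=0.1791
  (v25,v0,v1) [-++] → (2.5039, -0.3726, 0.126654)–(2.04056, -0.3726, 0.59)  len=0.6553
  (v25,v1,v26) [-+-] → (2.04056, -0.3726, 0.59)–(1.86807, -0.3726, 0.4175)  len=0.2439
  (v26,v1,v2) [-++] → (1.86807, -0.3726, 0.4175)–(1.45057, -0.3726, 0)  len=0.5904
  (v26,v2,v27) [-+-] → (1.45057, -0.3726, 0)–(1.57721, -0.3726, -0.126654)  len=0.1791
  (v27,v2,v3) [-++] → (1.57721, -0.3726, -0.126654)–(2.04056, -0.3726, -0.59)  len=0.6553
  (v27,v3,v24) [-+-] → (2.04056, -0.3726, -0.59)–(2.14063, -0.3726, -0.489934)  len=0.1415
  (v24,v3,v0) [-++] → (2.14063, -0.3726, -0.489934)–(2.63056, -0.3726, 0)  len=0.6929

Chained into 2 loop(s):
  loop 1: 8 segments, perimeter = 3.1765
  loop 2: 8 segments, perimeter = 3.3375
Total perimeter = 6.514


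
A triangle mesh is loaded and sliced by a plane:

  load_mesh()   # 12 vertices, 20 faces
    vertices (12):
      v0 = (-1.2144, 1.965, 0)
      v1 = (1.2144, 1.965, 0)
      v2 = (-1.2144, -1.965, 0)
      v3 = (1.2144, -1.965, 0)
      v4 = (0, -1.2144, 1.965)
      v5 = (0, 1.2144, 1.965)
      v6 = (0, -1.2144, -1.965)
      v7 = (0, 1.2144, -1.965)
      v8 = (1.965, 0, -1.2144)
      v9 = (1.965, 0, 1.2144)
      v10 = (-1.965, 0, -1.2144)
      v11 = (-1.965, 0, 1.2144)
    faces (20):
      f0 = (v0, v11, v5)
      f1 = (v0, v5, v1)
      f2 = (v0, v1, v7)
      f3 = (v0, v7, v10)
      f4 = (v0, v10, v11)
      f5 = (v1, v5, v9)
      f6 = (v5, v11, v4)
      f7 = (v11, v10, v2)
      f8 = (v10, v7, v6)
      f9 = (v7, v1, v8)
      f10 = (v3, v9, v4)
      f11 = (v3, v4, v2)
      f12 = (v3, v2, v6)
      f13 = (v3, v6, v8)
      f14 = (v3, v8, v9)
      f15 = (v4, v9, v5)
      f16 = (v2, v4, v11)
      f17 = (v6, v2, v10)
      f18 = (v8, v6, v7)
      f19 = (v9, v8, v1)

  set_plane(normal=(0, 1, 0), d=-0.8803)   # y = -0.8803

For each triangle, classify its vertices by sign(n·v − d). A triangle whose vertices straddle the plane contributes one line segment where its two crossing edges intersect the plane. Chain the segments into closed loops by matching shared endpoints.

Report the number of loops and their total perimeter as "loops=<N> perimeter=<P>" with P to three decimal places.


loops=1 perimeter=11.152

Straddling triangles (10 of 20):
  (v5,v11,v4) [++-] → (-0.540602, -0.8803, 1.7585)–(0, -0.8803, 1.965)  len=0.5787
  (v11,v10,v2) [++-] → (-1.62874, -0.8803, -0.670361)–(-1.62874, -0.8803, 0.670361)  len=1.3407
  (v10,v7,v6) [++-] → (0, -0.8803, -1.965)–(-0.540602, -0.8803, -1.7585)  len=0.5787
  (v3,v9,v4) [-+-] → (1.62874, -0.8803, 0.670361)–(0.540602, -0.8803, 1.7585)  len=1.5389
  (v3,v6,v8) [--+] → (0.540602, -0.8803, -1.7585)–(1.62874, -0.8803, -0.670361)  len=1.5389
  (v3,v8,v9) [-++] → (1.62874, -0.8803, -0.670361)–(1.62874, -0.8803, 0.670361)  len=1.3407
  (v4,v9,v5) [-++] → (0.540602, -0.8803, 1.7585)–(0, -0.8803, 1.965)  len=0.5787
  (v2,v4,v11) [--+] → (-0.540602, -0.8803, 1.7585)–(-1.62874, -0.8803, 0.670361)  len=1.5389
  (v6,v2,v10) [--+] → (-1.62874, -0.8803, -0.670361)–(-0.540602, -0.8803, -1.7585)  len=1.5389
  (v8,v6,v7) [+-+] → (0.540602, -0.8803, -1.7585)–(0, -0.8803, -1.965)  len=0.5787

Chained into 1 loop(s):
  loop 1: 10 segments, perimeter = 11.1517
Total perimeter = 11.152


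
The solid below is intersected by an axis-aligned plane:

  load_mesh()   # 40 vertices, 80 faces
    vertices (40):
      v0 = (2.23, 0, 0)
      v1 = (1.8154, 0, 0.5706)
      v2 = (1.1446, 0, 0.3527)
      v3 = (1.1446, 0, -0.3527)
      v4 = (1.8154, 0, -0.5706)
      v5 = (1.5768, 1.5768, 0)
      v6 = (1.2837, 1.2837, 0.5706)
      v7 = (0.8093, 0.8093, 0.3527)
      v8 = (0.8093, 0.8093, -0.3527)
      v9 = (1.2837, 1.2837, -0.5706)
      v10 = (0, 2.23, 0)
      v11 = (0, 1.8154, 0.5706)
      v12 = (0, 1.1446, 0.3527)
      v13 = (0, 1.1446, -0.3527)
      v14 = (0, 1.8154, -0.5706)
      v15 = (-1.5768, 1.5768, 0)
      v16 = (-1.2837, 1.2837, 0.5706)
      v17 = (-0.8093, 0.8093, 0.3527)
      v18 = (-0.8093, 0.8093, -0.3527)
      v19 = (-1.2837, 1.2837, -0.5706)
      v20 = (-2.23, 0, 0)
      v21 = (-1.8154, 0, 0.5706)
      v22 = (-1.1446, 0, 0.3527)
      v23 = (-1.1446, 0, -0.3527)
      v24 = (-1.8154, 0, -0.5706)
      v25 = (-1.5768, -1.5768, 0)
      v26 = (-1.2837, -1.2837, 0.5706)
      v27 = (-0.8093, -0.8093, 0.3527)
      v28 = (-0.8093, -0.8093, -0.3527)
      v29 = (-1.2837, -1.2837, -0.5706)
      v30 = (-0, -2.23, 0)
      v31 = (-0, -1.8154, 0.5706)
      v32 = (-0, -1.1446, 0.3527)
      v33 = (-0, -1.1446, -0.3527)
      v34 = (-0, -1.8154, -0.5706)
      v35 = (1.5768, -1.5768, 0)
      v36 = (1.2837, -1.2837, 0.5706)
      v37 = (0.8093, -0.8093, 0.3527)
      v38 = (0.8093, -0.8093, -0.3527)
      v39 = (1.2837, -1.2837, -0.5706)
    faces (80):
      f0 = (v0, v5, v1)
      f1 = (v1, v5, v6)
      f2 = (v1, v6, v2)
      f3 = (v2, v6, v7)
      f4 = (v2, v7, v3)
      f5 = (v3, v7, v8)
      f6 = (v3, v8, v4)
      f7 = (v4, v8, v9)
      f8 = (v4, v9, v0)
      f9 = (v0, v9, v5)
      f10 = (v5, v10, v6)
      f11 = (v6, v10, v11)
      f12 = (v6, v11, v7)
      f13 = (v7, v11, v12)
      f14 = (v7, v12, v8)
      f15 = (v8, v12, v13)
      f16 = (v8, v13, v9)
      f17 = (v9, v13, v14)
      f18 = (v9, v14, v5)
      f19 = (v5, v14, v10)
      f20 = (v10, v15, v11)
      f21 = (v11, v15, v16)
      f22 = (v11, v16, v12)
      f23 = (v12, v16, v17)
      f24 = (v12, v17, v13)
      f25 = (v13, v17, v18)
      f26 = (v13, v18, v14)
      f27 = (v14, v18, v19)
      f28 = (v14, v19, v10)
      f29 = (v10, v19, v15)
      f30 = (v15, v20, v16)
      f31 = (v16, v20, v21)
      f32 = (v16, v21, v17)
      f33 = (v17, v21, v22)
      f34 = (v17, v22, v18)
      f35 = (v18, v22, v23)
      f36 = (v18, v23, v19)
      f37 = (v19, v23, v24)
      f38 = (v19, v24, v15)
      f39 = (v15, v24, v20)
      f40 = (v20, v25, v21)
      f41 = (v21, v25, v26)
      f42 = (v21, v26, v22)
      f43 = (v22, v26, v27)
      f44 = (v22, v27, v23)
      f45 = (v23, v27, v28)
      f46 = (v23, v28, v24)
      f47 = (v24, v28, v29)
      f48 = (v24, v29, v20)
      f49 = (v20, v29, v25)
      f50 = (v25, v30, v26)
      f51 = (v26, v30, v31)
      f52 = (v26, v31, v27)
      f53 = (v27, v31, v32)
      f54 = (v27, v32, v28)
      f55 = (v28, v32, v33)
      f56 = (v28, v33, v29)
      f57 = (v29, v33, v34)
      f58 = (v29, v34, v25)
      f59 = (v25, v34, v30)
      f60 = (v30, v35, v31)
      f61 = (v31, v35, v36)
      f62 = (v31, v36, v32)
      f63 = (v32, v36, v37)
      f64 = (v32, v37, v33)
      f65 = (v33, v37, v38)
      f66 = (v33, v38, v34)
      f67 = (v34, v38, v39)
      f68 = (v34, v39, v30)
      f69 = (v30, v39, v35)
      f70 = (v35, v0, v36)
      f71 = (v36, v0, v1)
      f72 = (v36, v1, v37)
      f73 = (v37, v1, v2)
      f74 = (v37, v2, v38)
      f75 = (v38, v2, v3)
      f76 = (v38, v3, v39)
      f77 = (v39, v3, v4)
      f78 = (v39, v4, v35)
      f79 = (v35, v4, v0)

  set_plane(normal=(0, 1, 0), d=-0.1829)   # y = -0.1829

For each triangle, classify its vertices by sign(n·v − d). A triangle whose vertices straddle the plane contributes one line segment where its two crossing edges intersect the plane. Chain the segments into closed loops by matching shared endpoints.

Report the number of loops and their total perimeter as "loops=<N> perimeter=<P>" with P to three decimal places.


Straddling triangles (20 of 80):
  (v20,v25,v21) [+-+] → (-2.15423, -0.1829, 0)–(-1.78772, -0.1829, 0.504414)  len=0.6235
  (v21,v25,v26) [+--] → (-1.78772, -0.1829, 0.504414)–(-1.73964, -0.1829, 0.5706)  len=0.0818
  (v21,v26,v22) [+-+] → (-1.73964, -0.1829, 0.5706)–(-1.16442, -0.1829, 0.383746)  len=0.6048
  (v22,v26,v27) [+--] → (-1.16442, -0.1829, 0.383746)–(-1.06882, -0.1829, 0.3527)  len=0.1005
  (v22,v27,v23) [+-+] → (-1.06882, -0.1829, 0.3527)–(-1.06882, -0.1829, -0.193281)  len=0.5460
  (v23,v27,v28) [+--] → (-1.06882, -0.1829, -0.193281)–(-1.06882, -0.1829, -0.3527)  len=0.1594
  (v23,v28,v24) [+-+] → (-1.06882, -0.1829, -0.3527)–(-1.58802, -0.1829, -0.521355)  len=0.5459
  (v24,v28,v29) [+--] → (-1.58802, -0.1829, -0.521355)–(-1.73964, -0.1829, -0.5706)  len=0.1594
  (v24,v29,v20) [+-+] → (-1.73964, -0.1829, -0.5706)–(-2.09517, -0.1829, -0.0812984)  len=0.6048
  (v20,v29,v25) [+--] → (-2.09517, -0.1829, -0.0812984)–(-2.15423, -0.1829, 0)  len=0.1005
  (v35,v0,v36) [-+-] → (2.15423, -0.1829, 0)–(2.09517, -0.1829, 0.0812984)  len=0.1005
  (v36,v0,v1) [-++] → (2.09517, -0.1829, 0.0812984)–(1.73964, -0.1829, 0.5706)  len=0.6048
  (v36,v1,v37) [-+-] → (1.73964, -0.1829, 0.5706)–(1.58802, -0.1829, 0.521355)  len=0.1594
  (v37,v1,v2) [-++] → (1.58802, -0.1829, 0.521355)–(1.06882, -0.1829, 0.3527)  len=0.5459
  (v37,v2,v38) [-+-] → (1.06882, -0.1829, 0.3527)–(1.06882, -0.1829, 0.193281)  len=0.1594
  (v38,v2,v3) [-++] → (1.06882, -0.1829, 0.193281)–(1.06882, -0.1829, -0.3527)  len=0.5460
  (v38,v3,v39) [-+-] → (1.06882, -0.1829, -0.3527)–(1.16442, -0.1829, -0.383746)  len=0.1005
  (v39,v3,v4) [-++] → (1.16442, -0.1829, -0.383746)–(1.73964, -0.1829, -0.5706)  len=0.6048
  (v39,v4,v35) [-+-] → (1.73964, -0.1829, -0.5706)–(1.78772, -0.1829, -0.504414)  len=0.0818
  (v35,v4,v0) [-++] → (1.78772, -0.1829, -0.504414)–(2.15423, -0.1829, 0)  len=0.6235

Chained into 2 loop(s):
  loop 1: 10 segments, perimeter = 3.5267
  loop 2: 10 segments, perimeter = 3.5267
Total perimeter = 7.053

loops=2 perimeter=7.053


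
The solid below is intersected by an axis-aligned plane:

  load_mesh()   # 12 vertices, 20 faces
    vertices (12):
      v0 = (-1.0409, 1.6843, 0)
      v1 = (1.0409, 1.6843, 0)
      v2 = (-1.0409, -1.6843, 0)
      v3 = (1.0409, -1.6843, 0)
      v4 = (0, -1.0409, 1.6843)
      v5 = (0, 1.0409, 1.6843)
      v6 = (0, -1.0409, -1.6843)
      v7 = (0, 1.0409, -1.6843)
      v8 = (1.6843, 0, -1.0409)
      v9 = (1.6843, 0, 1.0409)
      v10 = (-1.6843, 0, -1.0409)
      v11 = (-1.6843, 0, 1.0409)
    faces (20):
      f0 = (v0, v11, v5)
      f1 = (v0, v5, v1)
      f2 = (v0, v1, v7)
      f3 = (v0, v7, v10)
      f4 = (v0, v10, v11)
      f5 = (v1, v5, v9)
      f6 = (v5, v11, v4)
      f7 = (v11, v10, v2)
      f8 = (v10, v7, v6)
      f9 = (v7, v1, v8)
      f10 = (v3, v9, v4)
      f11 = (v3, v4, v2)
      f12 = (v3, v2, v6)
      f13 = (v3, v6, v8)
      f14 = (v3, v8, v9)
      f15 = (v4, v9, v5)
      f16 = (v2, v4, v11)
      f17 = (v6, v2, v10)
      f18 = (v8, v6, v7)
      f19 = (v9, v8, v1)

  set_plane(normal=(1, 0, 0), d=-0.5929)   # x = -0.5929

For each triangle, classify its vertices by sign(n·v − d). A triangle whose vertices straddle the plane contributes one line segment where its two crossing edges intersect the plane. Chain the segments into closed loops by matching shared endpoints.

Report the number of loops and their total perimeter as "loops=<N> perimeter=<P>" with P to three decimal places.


Straddling triangles (10 of 20):
  (v0,v11,v5) [--+] → (-0.5929, 0.674487, 1.45781)–(-0.5929, 1.40738, 0.724917)  len=1.0365
  (v0,v5,v1) [-++] → (-0.5929, 1.40738, 0.724917)–(-0.5929, 1.6843, 0)  len=0.7760
  (v0,v1,v7) [-++] → (-0.5929, 1.6843, 0)–(-0.5929, 1.40738, -0.724917)  len=0.7760
  (v0,v7,v10) [-+-] → (-0.5929, 1.40738, -0.724917)–(-0.5929, 0.674487, -1.45781)  len=1.0365
  (v5,v11,v4) [+-+] → (-0.5929, 0.674487, 1.45781)–(-0.5929, -0.674487, 1.45781)  len=1.3490
  (v10,v7,v6) [-++] → (-0.5929, 0.674487, -1.45781)–(-0.5929, -0.674487, -1.45781)  len=1.3490
  (v3,v4,v2) [++-] → (-0.5929, -1.40738, 0.724917)–(-0.5929, -1.6843, 0)  len=0.7760
  (v3,v2,v6) [+-+] → (-0.5929, -1.6843, 0)–(-0.5929, -1.40738, -0.724917)  len=0.7760
  (v2,v4,v11) [-+-] → (-0.5929, -1.40738, 0.724917)–(-0.5929, -0.674487, 1.45781)  len=1.0365
  (v6,v2,v10) [+--] → (-0.5929, -1.40738, -0.724917)–(-0.5929, -0.674487, -1.45781)  len=1.0365

Chained into 1 loop(s):
  loop 1: 10 segments, perimeter = 9.9479
Total perimeter = 9.948

loops=1 perimeter=9.948


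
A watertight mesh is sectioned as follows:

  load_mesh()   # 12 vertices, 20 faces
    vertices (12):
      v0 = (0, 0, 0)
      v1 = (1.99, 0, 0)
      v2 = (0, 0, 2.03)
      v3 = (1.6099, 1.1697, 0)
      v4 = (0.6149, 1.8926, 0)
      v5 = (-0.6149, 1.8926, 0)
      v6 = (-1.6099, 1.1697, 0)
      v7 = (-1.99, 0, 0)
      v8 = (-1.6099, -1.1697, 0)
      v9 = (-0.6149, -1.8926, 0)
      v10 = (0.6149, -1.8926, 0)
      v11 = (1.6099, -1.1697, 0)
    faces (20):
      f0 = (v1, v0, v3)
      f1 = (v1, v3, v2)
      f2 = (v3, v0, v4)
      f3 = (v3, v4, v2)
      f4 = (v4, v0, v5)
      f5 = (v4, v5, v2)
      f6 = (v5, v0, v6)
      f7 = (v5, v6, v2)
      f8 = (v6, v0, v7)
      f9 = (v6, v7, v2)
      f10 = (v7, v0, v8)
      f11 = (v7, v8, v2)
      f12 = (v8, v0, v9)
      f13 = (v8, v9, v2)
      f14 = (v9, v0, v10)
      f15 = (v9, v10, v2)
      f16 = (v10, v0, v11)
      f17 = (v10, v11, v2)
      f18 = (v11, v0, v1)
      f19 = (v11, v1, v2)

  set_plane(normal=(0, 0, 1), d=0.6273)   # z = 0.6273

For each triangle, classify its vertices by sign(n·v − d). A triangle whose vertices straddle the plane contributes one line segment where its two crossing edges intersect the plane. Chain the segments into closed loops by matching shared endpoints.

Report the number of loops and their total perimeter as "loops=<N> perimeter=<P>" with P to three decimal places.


loops=1 perimeter=8.498

Straddling triangles (10 of 20):
  (v1,v3,v2) [--+] → (1.11242, 0.808245, 0.6273)–(1.37506, 0, 0.6273)  len=0.8498
  (v3,v4,v2) [--+] → (0.424887, 1.30776, 0.6273)–(1.11242, 0.808245, 0.6273)  len=0.8498
  (v4,v5,v2) [--+] → (-0.424887, 1.30776, 0.6273)–(0.424887, 1.30776, 0.6273)  len=0.8498
  (v5,v6,v2) [--+] → (-1.11242, 0.808245, 0.6273)–(-0.424887, 1.30776, 0.6273)  len=0.8498
  (v6,v7,v2) [--+] → (-1.37506, 0, 0.6273)–(-1.11242, 0.808245, 0.6273)  len=0.8498
  (v7,v8,v2) [--+] → (-1.11242, -0.808245, 0.6273)–(-1.37506, 0, 0.6273)  len=0.8498
  (v8,v9,v2) [--+] → (-0.424887, -1.30776, 0.6273)–(-1.11242, -0.808245, 0.6273)  len=0.8498
  (v9,v10,v2) [--+] → (0.424887, -1.30776, 0.6273)–(-0.424887, -1.30776, 0.6273)  len=0.8498
  (v10,v11,v2) [--+] → (1.11242, -0.808245, 0.6273)–(0.424887, -1.30776, 0.6273)  len=0.8498
  (v11,v1,v2) [--+] → (1.37506, 0, 0.6273)–(1.11242, -0.808245, 0.6273)  len=0.8498

Chained into 1 loop(s):
  loop 1: 10 segments, perimeter = 8.4983
Total perimeter = 8.498


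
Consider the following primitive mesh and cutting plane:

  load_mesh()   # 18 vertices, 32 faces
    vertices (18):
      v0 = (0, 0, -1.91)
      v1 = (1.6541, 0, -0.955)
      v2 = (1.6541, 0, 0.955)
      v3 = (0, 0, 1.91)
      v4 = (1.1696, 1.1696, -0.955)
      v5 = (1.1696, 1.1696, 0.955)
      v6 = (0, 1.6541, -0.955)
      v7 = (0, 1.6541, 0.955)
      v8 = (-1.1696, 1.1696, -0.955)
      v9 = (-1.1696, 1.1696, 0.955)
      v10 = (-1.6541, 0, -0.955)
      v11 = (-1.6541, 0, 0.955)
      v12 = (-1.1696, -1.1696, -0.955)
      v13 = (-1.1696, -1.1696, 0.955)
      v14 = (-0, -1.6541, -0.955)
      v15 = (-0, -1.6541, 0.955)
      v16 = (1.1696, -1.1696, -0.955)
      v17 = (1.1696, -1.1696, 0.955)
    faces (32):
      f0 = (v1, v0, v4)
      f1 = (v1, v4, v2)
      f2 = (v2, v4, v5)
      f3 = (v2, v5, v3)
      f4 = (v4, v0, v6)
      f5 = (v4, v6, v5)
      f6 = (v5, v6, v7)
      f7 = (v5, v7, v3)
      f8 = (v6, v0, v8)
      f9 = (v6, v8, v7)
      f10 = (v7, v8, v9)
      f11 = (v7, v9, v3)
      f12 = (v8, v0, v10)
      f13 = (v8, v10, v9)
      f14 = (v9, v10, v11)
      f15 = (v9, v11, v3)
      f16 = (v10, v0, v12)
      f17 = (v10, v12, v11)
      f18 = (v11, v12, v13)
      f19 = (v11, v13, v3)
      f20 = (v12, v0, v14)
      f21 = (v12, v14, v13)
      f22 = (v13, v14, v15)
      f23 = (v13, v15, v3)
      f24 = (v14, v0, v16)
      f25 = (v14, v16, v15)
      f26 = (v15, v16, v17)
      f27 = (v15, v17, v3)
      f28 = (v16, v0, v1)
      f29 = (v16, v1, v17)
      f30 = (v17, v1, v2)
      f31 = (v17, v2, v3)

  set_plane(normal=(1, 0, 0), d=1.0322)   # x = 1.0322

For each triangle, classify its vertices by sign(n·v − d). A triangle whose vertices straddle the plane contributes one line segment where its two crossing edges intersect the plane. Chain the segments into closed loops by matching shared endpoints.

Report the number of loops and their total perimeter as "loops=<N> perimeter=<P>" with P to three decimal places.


Straddling triangles (12 of 32):
  (v1,v0,v4) [+-+] → (1.0322, 0, -1.31406)–(1.0322, 1.0322, -1.06719)  len=1.0613
  (v2,v5,v3) [++-] → (1.0322, 1.0322, 1.06719)–(1.0322, 0, 1.31406)  len=1.0613
  (v4,v0,v6) [+--] → (1.0322, 1.0322, -1.06719)–(1.0322, 1.22652, -0.955)  len=0.2244
  (v4,v6,v5) [+-+] → (1.0322, 1.22652, -0.955)–(1.0322, 1.22652, 0.730621)  len=1.6856
  (v5,v6,v7) [+--] → (1.0322, 1.22652, 0.730621)–(1.0322, 1.22652, 0.955)  len=0.2244
  (v5,v7,v3) [+--] → (1.0322, 1.22652, 0.955)–(1.0322, 1.0322, 1.06719)  len=0.2244
  (v14,v0,v16) [--+] → (1.0322, -1.0322, -1.06719)–(1.0322, -1.22652, -0.955)  len=0.2244
  (v14,v16,v15) [-+-] → (1.0322, -1.22652, -0.955)–(1.0322, -1.22652, -0.730621)  len=0.2244
  (v15,v16,v17) [-++] → (1.0322, -1.22652, -0.730621)–(1.0322, -1.22652, 0.955)  len=1.6856
  (v15,v17,v3) [-+-] → (1.0322, -1.22652, 0.955)–(1.0322, -1.0322, 1.06719)  len=0.2244
  (v16,v0,v1) [+-+] → (1.0322, -1.0322, -1.06719)–(1.0322, 0, -1.31406)  len=1.0613
  (v17,v2,v3) [++-] → (1.0322, 0, 1.31406)–(1.0322, -1.0322, 1.06719)  len=1.0613

Chained into 1 loop(s):
  loop 1: 12 segments, perimeter = 8.9628
Total perimeter = 8.963

loops=1 perimeter=8.963
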